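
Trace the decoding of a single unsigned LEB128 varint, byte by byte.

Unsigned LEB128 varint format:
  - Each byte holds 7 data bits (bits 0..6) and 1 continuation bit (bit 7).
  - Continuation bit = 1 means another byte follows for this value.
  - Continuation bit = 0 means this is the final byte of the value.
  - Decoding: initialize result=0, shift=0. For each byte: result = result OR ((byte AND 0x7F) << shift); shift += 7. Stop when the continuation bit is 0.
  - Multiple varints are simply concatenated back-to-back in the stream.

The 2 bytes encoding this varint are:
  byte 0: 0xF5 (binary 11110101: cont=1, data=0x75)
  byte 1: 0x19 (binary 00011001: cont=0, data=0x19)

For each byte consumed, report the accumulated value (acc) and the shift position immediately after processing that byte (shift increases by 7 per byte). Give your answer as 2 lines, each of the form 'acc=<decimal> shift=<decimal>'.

byte 0=0xF5: payload=0x75=117, contrib = 117<<0 = 117; acc -> 117, shift -> 7
byte 1=0x19: payload=0x19=25, contrib = 25<<7 = 3200; acc -> 3317, shift -> 14

Answer: acc=117 shift=7
acc=3317 shift=14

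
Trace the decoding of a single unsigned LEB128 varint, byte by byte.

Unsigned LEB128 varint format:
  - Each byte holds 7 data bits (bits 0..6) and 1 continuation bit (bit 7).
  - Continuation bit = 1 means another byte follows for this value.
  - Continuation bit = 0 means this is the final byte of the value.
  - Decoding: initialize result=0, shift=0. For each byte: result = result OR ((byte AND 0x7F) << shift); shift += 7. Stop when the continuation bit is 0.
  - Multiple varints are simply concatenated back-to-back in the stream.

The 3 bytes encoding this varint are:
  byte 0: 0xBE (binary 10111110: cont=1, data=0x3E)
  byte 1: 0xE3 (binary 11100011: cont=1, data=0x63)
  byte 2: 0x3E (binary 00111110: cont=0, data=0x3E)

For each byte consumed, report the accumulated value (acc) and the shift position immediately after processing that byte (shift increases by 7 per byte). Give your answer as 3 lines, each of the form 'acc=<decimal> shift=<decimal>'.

Answer: acc=62 shift=7
acc=12734 shift=14
acc=1028542 shift=21

Derivation:
byte 0=0xBE: payload=0x3E=62, contrib = 62<<0 = 62; acc -> 62, shift -> 7
byte 1=0xE3: payload=0x63=99, contrib = 99<<7 = 12672; acc -> 12734, shift -> 14
byte 2=0x3E: payload=0x3E=62, contrib = 62<<14 = 1015808; acc -> 1028542, shift -> 21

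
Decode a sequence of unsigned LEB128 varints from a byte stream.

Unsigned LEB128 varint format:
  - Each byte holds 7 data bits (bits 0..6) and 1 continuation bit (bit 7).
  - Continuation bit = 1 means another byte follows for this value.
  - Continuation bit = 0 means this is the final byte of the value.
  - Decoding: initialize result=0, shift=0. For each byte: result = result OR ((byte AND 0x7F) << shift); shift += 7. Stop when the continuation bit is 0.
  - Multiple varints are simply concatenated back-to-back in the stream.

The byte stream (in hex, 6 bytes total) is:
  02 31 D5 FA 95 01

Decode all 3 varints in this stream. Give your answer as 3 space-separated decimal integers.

Answer: 2 49 2456917

Derivation:
  byte[0]=0x02 cont=0 payload=0x02=2: acc |= 2<<0 -> acc=2 shift=7 [end]
Varint 1: bytes[0:1] = 02 -> value 2 (1 byte(s))
  byte[1]=0x31 cont=0 payload=0x31=49: acc |= 49<<0 -> acc=49 shift=7 [end]
Varint 2: bytes[1:2] = 31 -> value 49 (1 byte(s))
  byte[2]=0xD5 cont=1 payload=0x55=85: acc |= 85<<0 -> acc=85 shift=7
  byte[3]=0xFA cont=1 payload=0x7A=122: acc |= 122<<7 -> acc=15701 shift=14
  byte[4]=0x95 cont=1 payload=0x15=21: acc |= 21<<14 -> acc=359765 shift=21
  byte[5]=0x01 cont=0 payload=0x01=1: acc |= 1<<21 -> acc=2456917 shift=28 [end]
Varint 3: bytes[2:6] = D5 FA 95 01 -> value 2456917 (4 byte(s))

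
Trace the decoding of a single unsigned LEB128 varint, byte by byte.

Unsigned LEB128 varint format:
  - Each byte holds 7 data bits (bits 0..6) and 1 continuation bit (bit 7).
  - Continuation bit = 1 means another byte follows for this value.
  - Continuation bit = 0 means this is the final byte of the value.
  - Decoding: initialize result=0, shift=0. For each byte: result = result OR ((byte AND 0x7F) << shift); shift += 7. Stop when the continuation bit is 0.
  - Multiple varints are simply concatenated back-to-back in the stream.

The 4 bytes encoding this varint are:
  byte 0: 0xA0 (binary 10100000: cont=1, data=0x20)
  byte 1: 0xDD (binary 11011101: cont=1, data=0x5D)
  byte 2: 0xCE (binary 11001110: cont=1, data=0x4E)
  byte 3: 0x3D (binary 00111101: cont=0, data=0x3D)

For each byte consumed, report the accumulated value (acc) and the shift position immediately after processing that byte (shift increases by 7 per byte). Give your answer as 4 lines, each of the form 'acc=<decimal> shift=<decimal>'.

byte 0=0xA0: payload=0x20=32, contrib = 32<<0 = 32; acc -> 32, shift -> 7
byte 1=0xDD: payload=0x5D=93, contrib = 93<<7 = 11904; acc -> 11936, shift -> 14
byte 2=0xCE: payload=0x4E=78, contrib = 78<<14 = 1277952; acc -> 1289888, shift -> 21
byte 3=0x3D: payload=0x3D=61, contrib = 61<<21 = 127926272; acc -> 129216160, shift -> 28

Answer: acc=32 shift=7
acc=11936 shift=14
acc=1289888 shift=21
acc=129216160 shift=28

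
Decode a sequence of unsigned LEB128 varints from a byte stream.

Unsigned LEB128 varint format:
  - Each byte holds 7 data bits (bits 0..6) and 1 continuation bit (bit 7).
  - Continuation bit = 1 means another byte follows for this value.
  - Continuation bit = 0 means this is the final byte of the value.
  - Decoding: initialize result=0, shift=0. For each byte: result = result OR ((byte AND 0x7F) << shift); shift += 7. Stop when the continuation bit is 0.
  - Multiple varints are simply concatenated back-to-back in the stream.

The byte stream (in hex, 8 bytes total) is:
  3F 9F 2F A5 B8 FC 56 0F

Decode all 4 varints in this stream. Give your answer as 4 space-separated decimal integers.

  byte[0]=0x3F cont=0 payload=0x3F=63: acc |= 63<<0 -> acc=63 shift=7 [end]
Varint 1: bytes[0:1] = 3F -> value 63 (1 byte(s))
  byte[1]=0x9F cont=1 payload=0x1F=31: acc |= 31<<0 -> acc=31 shift=7
  byte[2]=0x2F cont=0 payload=0x2F=47: acc |= 47<<7 -> acc=6047 shift=14 [end]
Varint 2: bytes[1:3] = 9F 2F -> value 6047 (2 byte(s))
  byte[3]=0xA5 cont=1 payload=0x25=37: acc |= 37<<0 -> acc=37 shift=7
  byte[4]=0xB8 cont=1 payload=0x38=56: acc |= 56<<7 -> acc=7205 shift=14
  byte[5]=0xFC cont=1 payload=0x7C=124: acc |= 124<<14 -> acc=2038821 shift=21
  byte[6]=0x56 cont=0 payload=0x56=86: acc |= 86<<21 -> acc=182393893 shift=28 [end]
Varint 3: bytes[3:7] = A5 B8 FC 56 -> value 182393893 (4 byte(s))
  byte[7]=0x0F cont=0 payload=0x0F=15: acc |= 15<<0 -> acc=15 shift=7 [end]
Varint 4: bytes[7:8] = 0F -> value 15 (1 byte(s))

Answer: 63 6047 182393893 15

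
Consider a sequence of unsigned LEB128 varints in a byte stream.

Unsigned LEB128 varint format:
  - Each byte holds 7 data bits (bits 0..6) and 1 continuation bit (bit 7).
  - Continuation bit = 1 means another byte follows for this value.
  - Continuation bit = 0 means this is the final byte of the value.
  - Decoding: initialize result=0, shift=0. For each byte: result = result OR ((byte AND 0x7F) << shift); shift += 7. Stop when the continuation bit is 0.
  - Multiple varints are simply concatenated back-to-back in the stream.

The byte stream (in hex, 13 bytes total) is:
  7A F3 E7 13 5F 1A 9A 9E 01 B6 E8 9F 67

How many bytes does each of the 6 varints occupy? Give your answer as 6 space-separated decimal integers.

  byte[0]=0x7A cont=0 payload=0x7A=122: acc |= 122<<0 -> acc=122 shift=7 [end]
Varint 1: bytes[0:1] = 7A -> value 122 (1 byte(s))
  byte[1]=0xF3 cont=1 payload=0x73=115: acc |= 115<<0 -> acc=115 shift=7
  byte[2]=0xE7 cont=1 payload=0x67=103: acc |= 103<<7 -> acc=13299 shift=14
  byte[3]=0x13 cont=0 payload=0x13=19: acc |= 19<<14 -> acc=324595 shift=21 [end]
Varint 2: bytes[1:4] = F3 E7 13 -> value 324595 (3 byte(s))
  byte[4]=0x5F cont=0 payload=0x5F=95: acc |= 95<<0 -> acc=95 shift=7 [end]
Varint 3: bytes[4:5] = 5F -> value 95 (1 byte(s))
  byte[5]=0x1A cont=0 payload=0x1A=26: acc |= 26<<0 -> acc=26 shift=7 [end]
Varint 4: bytes[5:6] = 1A -> value 26 (1 byte(s))
  byte[6]=0x9A cont=1 payload=0x1A=26: acc |= 26<<0 -> acc=26 shift=7
  byte[7]=0x9E cont=1 payload=0x1E=30: acc |= 30<<7 -> acc=3866 shift=14
  byte[8]=0x01 cont=0 payload=0x01=1: acc |= 1<<14 -> acc=20250 shift=21 [end]
Varint 5: bytes[6:9] = 9A 9E 01 -> value 20250 (3 byte(s))
  byte[9]=0xB6 cont=1 payload=0x36=54: acc |= 54<<0 -> acc=54 shift=7
  byte[10]=0xE8 cont=1 payload=0x68=104: acc |= 104<<7 -> acc=13366 shift=14
  byte[11]=0x9F cont=1 payload=0x1F=31: acc |= 31<<14 -> acc=521270 shift=21
  byte[12]=0x67 cont=0 payload=0x67=103: acc |= 103<<21 -> acc=216527926 shift=28 [end]
Varint 6: bytes[9:13] = B6 E8 9F 67 -> value 216527926 (4 byte(s))

Answer: 1 3 1 1 3 4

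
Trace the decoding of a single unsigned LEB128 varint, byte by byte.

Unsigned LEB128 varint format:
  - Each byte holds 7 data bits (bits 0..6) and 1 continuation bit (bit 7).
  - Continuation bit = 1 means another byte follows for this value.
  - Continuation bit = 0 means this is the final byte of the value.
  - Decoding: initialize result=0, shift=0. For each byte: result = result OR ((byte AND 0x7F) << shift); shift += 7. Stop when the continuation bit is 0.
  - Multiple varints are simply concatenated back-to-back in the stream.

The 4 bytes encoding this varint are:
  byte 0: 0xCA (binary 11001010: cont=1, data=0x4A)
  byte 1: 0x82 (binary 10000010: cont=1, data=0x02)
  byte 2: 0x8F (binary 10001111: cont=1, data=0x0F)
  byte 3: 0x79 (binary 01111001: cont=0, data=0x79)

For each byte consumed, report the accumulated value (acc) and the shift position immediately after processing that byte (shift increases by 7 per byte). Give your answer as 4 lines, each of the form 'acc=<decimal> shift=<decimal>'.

byte 0=0xCA: payload=0x4A=74, contrib = 74<<0 = 74; acc -> 74, shift -> 7
byte 1=0x82: payload=0x02=2, contrib = 2<<7 = 256; acc -> 330, shift -> 14
byte 2=0x8F: payload=0x0F=15, contrib = 15<<14 = 245760; acc -> 246090, shift -> 21
byte 3=0x79: payload=0x79=121, contrib = 121<<21 = 253755392; acc -> 254001482, shift -> 28

Answer: acc=74 shift=7
acc=330 shift=14
acc=246090 shift=21
acc=254001482 shift=28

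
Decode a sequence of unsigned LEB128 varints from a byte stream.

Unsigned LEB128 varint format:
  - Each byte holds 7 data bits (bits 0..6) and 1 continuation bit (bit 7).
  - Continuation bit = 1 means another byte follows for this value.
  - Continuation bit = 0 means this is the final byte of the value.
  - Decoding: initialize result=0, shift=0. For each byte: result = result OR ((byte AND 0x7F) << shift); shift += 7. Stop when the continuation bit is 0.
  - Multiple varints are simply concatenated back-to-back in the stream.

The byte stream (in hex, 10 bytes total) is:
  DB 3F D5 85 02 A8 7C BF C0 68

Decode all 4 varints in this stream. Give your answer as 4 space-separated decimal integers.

  byte[0]=0xDB cont=1 payload=0x5B=91: acc |= 91<<0 -> acc=91 shift=7
  byte[1]=0x3F cont=0 payload=0x3F=63: acc |= 63<<7 -> acc=8155 shift=14 [end]
Varint 1: bytes[0:2] = DB 3F -> value 8155 (2 byte(s))
  byte[2]=0xD5 cont=1 payload=0x55=85: acc |= 85<<0 -> acc=85 shift=7
  byte[3]=0x85 cont=1 payload=0x05=5: acc |= 5<<7 -> acc=725 shift=14
  byte[4]=0x02 cont=0 payload=0x02=2: acc |= 2<<14 -> acc=33493 shift=21 [end]
Varint 2: bytes[2:5] = D5 85 02 -> value 33493 (3 byte(s))
  byte[5]=0xA8 cont=1 payload=0x28=40: acc |= 40<<0 -> acc=40 shift=7
  byte[6]=0x7C cont=0 payload=0x7C=124: acc |= 124<<7 -> acc=15912 shift=14 [end]
Varint 3: bytes[5:7] = A8 7C -> value 15912 (2 byte(s))
  byte[7]=0xBF cont=1 payload=0x3F=63: acc |= 63<<0 -> acc=63 shift=7
  byte[8]=0xC0 cont=1 payload=0x40=64: acc |= 64<<7 -> acc=8255 shift=14
  byte[9]=0x68 cont=0 payload=0x68=104: acc |= 104<<14 -> acc=1712191 shift=21 [end]
Varint 4: bytes[7:10] = BF C0 68 -> value 1712191 (3 byte(s))

Answer: 8155 33493 15912 1712191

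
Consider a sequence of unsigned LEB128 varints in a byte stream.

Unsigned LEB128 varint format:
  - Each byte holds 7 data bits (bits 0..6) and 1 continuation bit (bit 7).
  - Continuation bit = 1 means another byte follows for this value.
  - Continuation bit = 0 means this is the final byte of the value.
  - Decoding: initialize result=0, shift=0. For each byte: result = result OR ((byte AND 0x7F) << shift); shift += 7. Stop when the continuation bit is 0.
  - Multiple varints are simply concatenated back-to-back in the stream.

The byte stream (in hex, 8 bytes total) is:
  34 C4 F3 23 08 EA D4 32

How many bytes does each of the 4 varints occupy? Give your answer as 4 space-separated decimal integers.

Answer: 1 3 1 3

Derivation:
  byte[0]=0x34 cont=0 payload=0x34=52: acc |= 52<<0 -> acc=52 shift=7 [end]
Varint 1: bytes[0:1] = 34 -> value 52 (1 byte(s))
  byte[1]=0xC4 cont=1 payload=0x44=68: acc |= 68<<0 -> acc=68 shift=7
  byte[2]=0xF3 cont=1 payload=0x73=115: acc |= 115<<7 -> acc=14788 shift=14
  byte[3]=0x23 cont=0 payload=0x23=35: acc |= 35<<14 -> acc=588228 shift=21 [end]
Varint 2: bytes[1:4] = C4 F3 23 -> value 588228 (3 byte(s))
  byte[4]=0x08 cont=0 payload=0x08=8: acc |= 8<<0 -> acc=8 shift=7 [end]
Varint 3: bytes[4:5] = 08 -> value 8 (1 byte(s))
  byte[5]=0xEA cont=1 payload=0x6A=106: acc |= 106<<0 -> acc=106 shift=7
  byte[6]=0xD4 cont=1 payload=0x54=84: acc |= 84<<7 -> acc=10858 shift=14
  byte[7]=0x32 cont=0 payload=0x32=50: acc |= 50<<14 -> acc=830058 shift=21 [end]
Varint 4: bytes[5:8] = EA D4 32 -> value 830058 (3 byte(s))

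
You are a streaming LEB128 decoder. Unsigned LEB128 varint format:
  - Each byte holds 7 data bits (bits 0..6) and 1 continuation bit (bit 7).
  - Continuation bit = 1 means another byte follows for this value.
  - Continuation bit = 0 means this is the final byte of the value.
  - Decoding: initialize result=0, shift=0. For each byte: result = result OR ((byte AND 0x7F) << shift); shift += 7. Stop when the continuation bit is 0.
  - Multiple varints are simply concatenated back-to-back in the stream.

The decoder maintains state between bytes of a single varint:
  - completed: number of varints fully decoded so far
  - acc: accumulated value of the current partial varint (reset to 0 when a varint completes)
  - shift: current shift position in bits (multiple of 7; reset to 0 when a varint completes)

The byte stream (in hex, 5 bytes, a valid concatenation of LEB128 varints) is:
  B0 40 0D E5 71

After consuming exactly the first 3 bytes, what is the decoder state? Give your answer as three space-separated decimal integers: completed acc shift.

Answer: 2 0 0

Derivation:
byte[0]=0xB0 cont=1 payload=0x30: acc |= 48<<0 -> completed=0 acc=48 shift=7
byte[1]=0x40 cont=0 payload=0x40: varint #1 complete (value=8240); reset -> completed=1 acc=0 shift=0
byte[2]=0x0D cont=0 payload=0x0D: varint #2 complete (value=13); reset -> completed=2 acc=0 shift=0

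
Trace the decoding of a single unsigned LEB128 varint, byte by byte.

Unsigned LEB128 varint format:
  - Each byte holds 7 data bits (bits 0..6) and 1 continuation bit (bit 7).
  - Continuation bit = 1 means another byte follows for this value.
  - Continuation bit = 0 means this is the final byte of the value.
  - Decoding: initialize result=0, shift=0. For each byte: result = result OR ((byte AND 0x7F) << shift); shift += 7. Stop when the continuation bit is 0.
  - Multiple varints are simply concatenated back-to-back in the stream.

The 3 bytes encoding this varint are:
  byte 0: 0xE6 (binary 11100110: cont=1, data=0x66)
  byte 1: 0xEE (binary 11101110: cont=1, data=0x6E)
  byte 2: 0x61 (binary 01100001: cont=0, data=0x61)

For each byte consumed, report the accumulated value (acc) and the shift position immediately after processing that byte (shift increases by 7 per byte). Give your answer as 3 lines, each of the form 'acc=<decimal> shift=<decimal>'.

byte 0=0xE6: payload=0x66=102, contrib = 102<<0 = 102; acc -> 102, shift -> 7
byte 1=0xEE: payload=0x6E=110, contrib = 110<<7 = 14080; acc -> 14182, shift -> 14
byte 2=0x61: payload=0x61=97, contrib = 97<<14 = 1589248; acc -> 1603430, shift -> 21

Answer: acc=102 shift=7
acc=14182 shift=14
acc=1603430 shift=21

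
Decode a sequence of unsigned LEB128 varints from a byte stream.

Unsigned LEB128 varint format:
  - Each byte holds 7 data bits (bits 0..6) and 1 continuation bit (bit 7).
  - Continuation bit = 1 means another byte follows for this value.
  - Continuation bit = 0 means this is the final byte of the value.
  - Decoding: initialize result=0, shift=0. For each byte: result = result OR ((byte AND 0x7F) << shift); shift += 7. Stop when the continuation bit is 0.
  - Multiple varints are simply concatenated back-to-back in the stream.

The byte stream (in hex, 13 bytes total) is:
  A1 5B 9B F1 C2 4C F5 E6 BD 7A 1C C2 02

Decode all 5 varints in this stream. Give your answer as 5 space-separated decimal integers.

  byte[0]=0xA1 cont=1 payload=0x21=33: acc |= 33<<0 -> acc=33 shift=7
  byte[1]=0x5B cont=0 payload=0x5B=91: acc |= 91<<7 -> acc=11681 shift=14 [end]
Varint 1: bytes[0:2] = A1 5B -> value 11681 (2 byte(s))
  byte[2]=0x9B cont=1 payload=0x1B=27: acc |= 27<<0 -> acc=27 shift=7
  byte[3]=0xF1 cont=1 payload=0x71=113: acc |= 113<<7 -> acc=14491 shift=14
  byte[4]=0xC2 cont=1 payload=0x42=66: acc |= 66<<14 -> acc=1095835 shift=21
  byte[5]=0x4C cont=0 payload=0x4C=76: acc |= 76<<21 -> acc=160479387 shift=28 [end]
Varint 2: bytes[2:6] = 9B F1 C2 4C -> value 160479387 (4 byte(s))
  byte[6]=0xF5 cont=1 payload=0x75=117: acc |= 117<<0 -> acc=117 shift=7
  byte[7]=0xE6 cont=1 payload=0x66=102: acc |= 102<<7 -> acc=13173 shift=14
  byte[8]=0xBD cont=1 payload=0x3D=61: acc |= 61<<14 -> acc=1012597 shift=21
  byte[9]=0x7A cont=0 payload=0x7A=122: acc |= 122<<21 -> acc=256865141 shift=28 [end]
Varint 3: bytes[6:10] = F5 E6 BD 7A -> value 256865141 (4 byte(s))
  byte[10]=0x1C cont=0 payload=0x1C=28: acc |= 28<<0 -> acc=28 shift=7 [end]
Varint 4: bytes[10:11] = 1C -> value 28 (1 byte(s))
  byte[11]=0xC2 cont=1 payload=0x42=66: acc |= 66<<0 -> acc=66 shift=7
  byte[12]=0x02 cont=0 payload=0x02=2: acc |= 2<<7 -> acc=322 shift=14 [end]
Varint 5: bytes[11:13] = C2 02 -> value 322 (2 byte(s))

Answer: 11681 160479387 256865141 28 322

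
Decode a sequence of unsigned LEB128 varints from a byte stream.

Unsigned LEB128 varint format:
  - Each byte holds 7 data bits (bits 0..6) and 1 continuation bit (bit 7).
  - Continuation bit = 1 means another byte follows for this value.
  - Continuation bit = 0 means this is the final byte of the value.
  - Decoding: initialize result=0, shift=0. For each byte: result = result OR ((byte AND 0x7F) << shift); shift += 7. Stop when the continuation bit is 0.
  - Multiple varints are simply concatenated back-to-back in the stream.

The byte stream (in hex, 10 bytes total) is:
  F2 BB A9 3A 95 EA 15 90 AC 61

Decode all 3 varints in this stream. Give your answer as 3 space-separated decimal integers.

  byte[0]=0xF2 cont=1 payload=0x72=114: acc |= 114<<0 -> acc=114 shift=7
  byte[1]=0xBB cont=1 payload=0x3B=59: acc |= 59<<7 -> acc=7666 shift=14
  byte[2]=0xA9 cont=1 payload=0x29=41: acc |= 41<<14 -> acc=679410 shift=21
  byte[3]=0x3A cont=0 payload=0x3A=58: acc |= 58<<21 -> acc=122314226 shift=28 [end]
Varint 1: bytes[0:4] = F2 BB A9 3A -> value 122314226 (4 byte(s))
  byte[4]=0x95 cont=1 payload=0x15=21: acc |= 21<<0 -> acc=21 shift=7
  byte[5]=0xEA cont=1 payload=0x6A=106: acc |= 106<<7 -> acc=13589 shift=14
  byte[6]=0x15 cont=0 payload=0x15=21: acc |= 21<<14 -> acc=357653 shift=21 [end]
Varint 2: bytes[4:7] = 95 EA 15 -> value 357653 (3 byte(s))
  byte[7]=0x90 cont=1 payload=0x10=16: acc |= 16<<0 -> acc=16 shift=7
  byte[8]=0xAC cont=1 payload=0x2C=44: acc |= 44<<7 -> acc=5648 shift=14
  byte[9]=0x61 cont=0 payload=0x61=97: acc |= 97<<14 -> acc=1594896 shift=21 [end]
Varint 3: bytes[7:10] = 90 AC 61 -> value 1594896 (3 byte(s))

Answer: 122314226 357653 1594896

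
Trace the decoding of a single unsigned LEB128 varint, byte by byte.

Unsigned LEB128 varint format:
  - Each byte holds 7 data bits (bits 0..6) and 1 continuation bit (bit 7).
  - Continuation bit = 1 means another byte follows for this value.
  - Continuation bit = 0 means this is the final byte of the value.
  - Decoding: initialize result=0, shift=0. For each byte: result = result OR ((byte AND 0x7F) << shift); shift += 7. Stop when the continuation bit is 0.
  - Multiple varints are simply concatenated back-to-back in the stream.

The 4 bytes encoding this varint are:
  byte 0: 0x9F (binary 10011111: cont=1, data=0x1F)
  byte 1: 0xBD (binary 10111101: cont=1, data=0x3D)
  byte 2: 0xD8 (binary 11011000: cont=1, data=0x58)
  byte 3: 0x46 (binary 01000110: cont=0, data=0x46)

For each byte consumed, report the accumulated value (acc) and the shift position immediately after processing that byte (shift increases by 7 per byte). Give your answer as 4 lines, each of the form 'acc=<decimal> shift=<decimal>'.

Answer: acc=31 shift=7
acc=7839 shift=14
acc=1449631 shift=21
acc=148250271 shift=28

Derivation:
byte 0=0x9F: payload=0x1F=31, contrib = 31<<0 = 31; acc -> 31, shift -> 7
byte 1=0xBD: payload=0x3D=61, contrib = 61<<7 = 7808; acc -> 7839, shift -> 14
byte 2=0xD8: payload=0x58=88, contrib = 88<<14 = 1441792; acc -> 1449631, shift -> 21
byte 3=0x46: payload=0x46=70, contrib = 70<<21 = 146800640; acc -> 148250271, shift -> 28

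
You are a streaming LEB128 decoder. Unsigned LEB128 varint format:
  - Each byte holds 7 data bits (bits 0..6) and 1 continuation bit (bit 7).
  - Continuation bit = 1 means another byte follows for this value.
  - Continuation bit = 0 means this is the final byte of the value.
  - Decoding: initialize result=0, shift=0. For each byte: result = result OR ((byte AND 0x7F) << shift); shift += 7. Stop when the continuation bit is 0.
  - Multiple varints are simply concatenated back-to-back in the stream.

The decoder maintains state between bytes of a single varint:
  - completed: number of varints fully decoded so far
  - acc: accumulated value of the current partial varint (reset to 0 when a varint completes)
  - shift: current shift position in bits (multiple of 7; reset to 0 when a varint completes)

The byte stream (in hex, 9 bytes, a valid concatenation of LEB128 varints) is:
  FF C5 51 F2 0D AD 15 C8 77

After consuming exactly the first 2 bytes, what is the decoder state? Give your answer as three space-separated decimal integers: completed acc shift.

Answer: 0 8959 14

Derivation:
byte[0]=0xFF cont=1 payload=0x7F: acc |= 127<<0 -> completed=0 acc=127 shift=7
byte[1]=0xC5 cont=1 payload=0x45: acc |= 69<<7 -> completed=0 acc=8959 shift=14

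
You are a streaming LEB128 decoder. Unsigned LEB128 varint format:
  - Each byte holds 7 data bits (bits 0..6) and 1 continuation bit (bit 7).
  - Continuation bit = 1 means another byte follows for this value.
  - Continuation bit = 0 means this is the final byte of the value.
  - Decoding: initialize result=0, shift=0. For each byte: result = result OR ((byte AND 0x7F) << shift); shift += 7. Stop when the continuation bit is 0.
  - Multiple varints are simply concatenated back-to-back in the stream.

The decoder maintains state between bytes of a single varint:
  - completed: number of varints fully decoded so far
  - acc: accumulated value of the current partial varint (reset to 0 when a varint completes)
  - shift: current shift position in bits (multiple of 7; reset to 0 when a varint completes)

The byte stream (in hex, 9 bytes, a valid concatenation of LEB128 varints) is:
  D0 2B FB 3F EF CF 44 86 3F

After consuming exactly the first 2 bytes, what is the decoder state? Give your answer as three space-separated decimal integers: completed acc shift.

Answer: 1 0 0

Derivation:
byte[0]=0xD0 cont=1 payload=0x50: acc |= 80<<0 -> completed=0 acc=80 shift=7
byte[1]=0x2B cont=0 payload=0x2B: varint #1 complete (value=5584); reset -> completed=1 acc=0 shift=0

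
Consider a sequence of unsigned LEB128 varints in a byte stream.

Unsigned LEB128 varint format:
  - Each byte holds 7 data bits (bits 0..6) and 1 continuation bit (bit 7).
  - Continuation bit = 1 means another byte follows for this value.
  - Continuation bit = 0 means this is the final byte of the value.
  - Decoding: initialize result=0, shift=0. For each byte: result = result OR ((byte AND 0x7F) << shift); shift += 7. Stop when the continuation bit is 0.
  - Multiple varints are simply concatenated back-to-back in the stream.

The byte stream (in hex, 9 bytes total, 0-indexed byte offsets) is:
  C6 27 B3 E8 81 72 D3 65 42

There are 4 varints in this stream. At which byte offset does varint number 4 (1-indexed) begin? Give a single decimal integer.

Answer: 8

Derivation:
  byte[0]=0xC6 cont=1 payload=0x46=70: acc |= 70<<0 -> acc=70 shift=7
  byte[1]=0x27 cont=0 payload=0x27=39: acc |= 39<<7 -> acc=5062 shift=14 [end]
Varint 1: bytes[0:2] = C6 27 -> value 5062 (2 byte(s))
  byte[2]=0xB3 cont=1 payload=0x33=51: acc |= 51<<0 -> acc=51 shift=7
  byte[3]=0xE8 cont=1 payload=0x68=104: acc |= 104<<7 -> acc=13363 shift=14
  byte[4]=0x81 cont=1 payload=0x01=1: acc |= 1<<14 -> acc=29747 shift=21
  byte[5]=0x72 cont=0 payload=0x72=114: acc |= 114<<21 -> acc=239105075 shift=28 [end]
Varint 2: bytes[2:6] = B3 E8 81 72 -> value 239105075 (4 byte(s))
  byte[6]=0xD3 cont=1 payload=0x53=83: acc |= 83<<0 -> acc=83 shift=7
  byte[7]=0x65 cont=0 payload=0x65=101: acc |= 101<<7 -> acc=13011 shift=14 [end]
Varint 3: bytes[6:8] = D3 65 -> value 13011 (2 byte(s))
  byte[8]=0x42 cont=0 payload=0x42=66: acc |= 66<<0 -> acc=66 shift=7 [end]
Varint 4: bytes[8:9] = 42 -> value 66 (1 byte(s))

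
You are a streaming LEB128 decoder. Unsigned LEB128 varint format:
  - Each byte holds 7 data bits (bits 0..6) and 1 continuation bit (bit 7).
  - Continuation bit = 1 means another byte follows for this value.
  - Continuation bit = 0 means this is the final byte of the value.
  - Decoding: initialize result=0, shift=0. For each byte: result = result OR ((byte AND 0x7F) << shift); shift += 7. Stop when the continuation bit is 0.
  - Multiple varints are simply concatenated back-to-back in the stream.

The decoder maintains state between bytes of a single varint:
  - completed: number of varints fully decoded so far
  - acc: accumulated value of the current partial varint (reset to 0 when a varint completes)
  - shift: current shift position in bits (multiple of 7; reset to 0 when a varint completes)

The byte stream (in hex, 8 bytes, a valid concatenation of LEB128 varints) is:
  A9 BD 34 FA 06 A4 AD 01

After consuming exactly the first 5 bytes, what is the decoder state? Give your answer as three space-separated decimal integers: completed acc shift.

Answer: 2 0 0

Derivation:
byte[0]=0xA9 cont=1 payload=0x29: acc |= 41<<0 -> completed=0 acc=41 shift=7
byte[1]=0xBD cont=1 payload=0x3D: acc |= 61<<7 -> completed=0 acc=7849 shift=14
byte[2]=0x34 cont=0 payload=0x34: varint #1 complete (value=859817); reset -> completed=1 acc=0 shift=0
byte[3]=0xFA cont=1 payload=0x7A: acc |= 122<<0 -> completed=1 acc=122 shift=7
byte[4]=0x06 cont=0 payload=0x06: varint #2 complete (value=890); reset -> completed=2 acc=0 shift=0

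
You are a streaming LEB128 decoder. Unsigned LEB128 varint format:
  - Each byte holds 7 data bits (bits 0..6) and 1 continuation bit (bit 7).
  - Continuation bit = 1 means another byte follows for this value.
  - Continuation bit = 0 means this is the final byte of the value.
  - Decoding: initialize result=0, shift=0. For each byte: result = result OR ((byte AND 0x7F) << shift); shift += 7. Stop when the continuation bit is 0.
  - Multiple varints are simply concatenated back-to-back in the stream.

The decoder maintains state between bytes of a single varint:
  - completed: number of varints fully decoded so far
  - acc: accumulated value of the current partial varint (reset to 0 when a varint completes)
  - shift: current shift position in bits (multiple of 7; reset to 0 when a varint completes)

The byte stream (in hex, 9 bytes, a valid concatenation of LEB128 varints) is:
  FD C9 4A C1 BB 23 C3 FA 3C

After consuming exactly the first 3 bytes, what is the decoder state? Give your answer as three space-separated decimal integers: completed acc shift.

Answer: 1 0 0

Derivation:
byte[0]=0xFD cont=1 payload=0x7D: acc |= 125<<0 -> completed=0 acc=125 shift=7
byte[1]=0xC9 cont=1 payload=0x49: acc |= 73<<7 -> completed=0 acc=9469 shift=14
byte[2]=0x4A cont=0 payload=0x4A: varint #1 complete (value=1221885); reset -> completed=1 acc=0 shift=0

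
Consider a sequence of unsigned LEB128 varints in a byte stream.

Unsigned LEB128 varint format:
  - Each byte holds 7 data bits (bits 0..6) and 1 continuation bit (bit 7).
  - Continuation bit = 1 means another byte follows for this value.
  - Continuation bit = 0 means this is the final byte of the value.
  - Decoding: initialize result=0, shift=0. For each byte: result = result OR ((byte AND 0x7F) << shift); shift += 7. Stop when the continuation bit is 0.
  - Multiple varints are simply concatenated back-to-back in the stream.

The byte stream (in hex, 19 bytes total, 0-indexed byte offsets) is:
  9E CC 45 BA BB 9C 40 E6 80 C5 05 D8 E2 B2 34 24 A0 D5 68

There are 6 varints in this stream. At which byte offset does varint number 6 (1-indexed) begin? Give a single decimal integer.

  byte[0]=0x9E cont=1 payload=0x1E=30: acc |= 30<<0 -> acc=30 shift=7
  byte[1]=0xCC cont=1 payload=0x4C=76: acc |= 76<<7 -> acc=9758 shift=14
  byte[2]=0x45 cont=0 payload=0x45=69: acc |= 69<<14 -> acc=1140254 shift=21 [end]
Varint 1: bytes[0:3] = 9E CC 45 -> value 1140254 (3 byte(s))
  byte[3]=0xBA cont=1 payload=0x3A=58: acc |= 58<<0 -> acc=58 shift=7
  byte[4]=0xBB cont=1 payload=0x3B=59: acc |= 59<<7 -> acc=7610 shift=14
  byte[5]=0x9C cont=1 payload=0x1C=28: acc |= 28<<14 -> acc=466362 shift=21
  byte[6]=0x40 cont=0 payload=0x40=64: acc |= 64<<21 -> acc=134684090 shift=28 [end]
Varint 2: bytes[3:7] = BA BB 9C 40 -> value 134684090 (4 byte(s))
  byte[7]=0xE6 cont=1 payload=0x66=102: acc |= 102<<0 -> acc=102 shift=7
  byte[8]=0x80 cont=1 payload=0x00=0: acc |= 0<<7 -> acc=102 shift=14
  byte[9]=0xC5 cont=1 payload=0x45=69: acc |= 69<<14 -> acc=1130598 shift=21
  byte[10]=0x05 cont=0 payload=0x05=5: acc |= 5<<21 -> acc=11616358 shift=28 [end]
Varint 3: bytes[7:11] = E6 80 C5 05 -> value 11616358 (4 byte(s))
  byte[11]=0xD8 cont=1 payload=0x58=88: acc |= 88<<0 -> acc=88 shift=7
  byte[12]=0xE2 cont=1 payload=0x62=98: acc |= 98<<7 -> acc=12632 shift=14
  byte[13]=0xB2 cont=1 payload=0x32=50: acc |= 50<<14 -> acc=831832 shift=21
  byte[14]=0x34 cont=0 payload=0x34=52: acc |= 52<<21 -> acc=109883736 shift=28 [end]
Varint 4: bytes[11:15] = D8 E2 B2 34 -> value 109883736 (4 byte(s))
  byte[15]=0x24 cont=0 payload=0x24=36: acc |= 36<<0 -> acc=36 shift=7 [end]
Varint 5: bytes[15:16] = 24 -> value 36 (1 byte(s))
  byte[16]=0xA0 cont=1 payload=0x20=32: acc |= 32<<0 -> acc=32 shift=7
  byte[17]=0xD5 cont=1 payload=0x55=85: acc |= 85<<7 -> acc=10912 shift=14
  byte[18]=0x68 cont=0 payload=0x68=104: acc |= 104<<14 -> acc=1714848 shift=21 [end]
Varint 6: bytes[16:19] = A0 D5 68 -> value 1714848 (3 byte(s))

Answer: 16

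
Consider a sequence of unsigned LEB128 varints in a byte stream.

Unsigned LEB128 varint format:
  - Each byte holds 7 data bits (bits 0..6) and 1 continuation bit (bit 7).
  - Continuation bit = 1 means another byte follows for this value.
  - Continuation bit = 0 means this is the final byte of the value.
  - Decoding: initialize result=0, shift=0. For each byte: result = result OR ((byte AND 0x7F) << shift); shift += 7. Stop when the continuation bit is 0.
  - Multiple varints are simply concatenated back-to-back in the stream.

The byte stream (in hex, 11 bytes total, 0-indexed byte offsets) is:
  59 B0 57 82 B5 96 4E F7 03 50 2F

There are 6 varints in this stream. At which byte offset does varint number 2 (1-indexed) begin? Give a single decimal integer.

  byte[0]=0x59 cont=0 payload=0x59=89: acc |= 89<<0 -> acc=89 shift=7 [end]
Varint 1: bytes[0:1] = 59 -> value 89 (1 byte(s))
  byte[1]=0xB0 cont=1 payload=0x30=48: acc |= 48<<0 -> acc=48 shift=7
  byte[2]=0x57 cont=0 payload=0x57=87: acc |= 87<<7 -> acc=11184 shift=14 [end]
Varint 2: bytes[1:3] = B0 57 -> value 11184 (2 byte(s))
  byte[3]=0x82 cont=1 payload=0x02=2: acc |= 2<<0 -> acc=2 shift=7
  byte[4]=0xB5 cont=1 payload=0x35=53: acc |= 53<<7 -> acc=6786 shift=14
  byte[5]=0x96 cont=1 payload=0x16=22: acc |= 22<<14 -> acc=367234 shift=21
  byte[6]=0x4E cont=0 payload=0x4E=78: acc |= 78<<21 -> acc=163945090 shift=28 [end]
Varint 3: bytes[3:7] = 82 B5 96 4E -> value 163945090 (4 byte(s))
  byte[7]=0xF7 cont=1 payload=0x77=119: acc |= 119<<0 -> acc=119 shift=7
  byte[8]=0x03 cont=0 payload=0x03=3: acc |= 3<<7 -> acc=503 shift=14 [end]
Varint 4: bytes[7:9] = F7 03 -> value 503 (2 byte(s))
  byte[9]=0x50 cont=0 payload=0x50=80: acc |= 80<<0 -> acc=80 shift=7 [end]
Varint 5: bytes[9:10] = 50 -> value 80 (1 byte(s))
  byte[10]=0x2F cont=0 payload=0x2F=47: acc |= 47<<0 -> acc=47 shift=7 [end]
Varint 6: bytes[10:11] = 2F -> value 47 (1 byte(s))

Answer: 1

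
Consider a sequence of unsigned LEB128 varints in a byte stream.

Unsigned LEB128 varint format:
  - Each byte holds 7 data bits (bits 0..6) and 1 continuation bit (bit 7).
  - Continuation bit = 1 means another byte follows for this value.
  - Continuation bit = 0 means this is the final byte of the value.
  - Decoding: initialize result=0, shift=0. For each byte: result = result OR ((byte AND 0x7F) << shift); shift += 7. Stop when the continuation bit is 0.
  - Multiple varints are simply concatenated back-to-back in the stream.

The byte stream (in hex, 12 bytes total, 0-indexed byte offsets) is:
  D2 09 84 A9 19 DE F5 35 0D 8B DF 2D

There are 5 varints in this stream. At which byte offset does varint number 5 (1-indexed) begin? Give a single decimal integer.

  byte[0]=0xD2 cont=1 payload=0x52=82: acc |= 82<<0 -> acc=82 shift=7
  byte[1]=0x09 cont=0 payload=0x09=9: acc |= 9<<7 -> acc=1234 shift=14 [end]
Varint 1: bytes[0:2] = D2 09 -> value 1234 (2 byte(s))
  byte[2]=0x84 cont=1 payload=0x04=4: acc |= 4<<0 -> acc=4 shift=7
  byte[3]=0xA9 cont=1 payload=0x29=41: acc |= 41<<7 -> acc=5252 shift=14
  byte[4]=0x19 cont=0 payload=0x19=25: acc |= 25<<14 -> acc=414852 shift=21 [end]
Varint 2: bytes[2:5] = 84 A9 19 -> value 414852 (3 byte(s))
  byte[5]=0xDE cont=1 payload=0x5E=94: acc |= 94<<0 -> acc=94 shift=7
  byte[6]=0xF5 cont=1 payload=0x75=117: acc |= 117<<7 -> acc=15070 shift=14
  byte[7]=0x35 cont=0 payload=0x35=53: acc |= 53<<14 -> acc=883422 shift=21 [end]
Varint 3: bytes[5:8] = DE F5 35 -> value 883422 (3 byte(s))
  byte[8]=0x0D cont=0 payload=0x0D=13: acc |= 13<<0 -> acc=13 shift=7 [end]
Varint 4: bytes[8:9] = 0D -> value 13 (1 byte(s))
  byte[9]=0x8B cont=1 payload=0x0B=11: acc |= 11<<0 -> acc=11 shift=7
  byte[10]=0xDF cont=1 payload=0x5F=95: acc |= 95<<7 -> acc=12171 shift=14
  byte[11]=0x2D cont=0 payload=0x2D=45: acc |= 45<<14 -> acc=749451 shift=21 [end]
Varint 5: bytes[9:12] = 8B DF 2D -> value 749451 (3 byte(s))

Answer: 9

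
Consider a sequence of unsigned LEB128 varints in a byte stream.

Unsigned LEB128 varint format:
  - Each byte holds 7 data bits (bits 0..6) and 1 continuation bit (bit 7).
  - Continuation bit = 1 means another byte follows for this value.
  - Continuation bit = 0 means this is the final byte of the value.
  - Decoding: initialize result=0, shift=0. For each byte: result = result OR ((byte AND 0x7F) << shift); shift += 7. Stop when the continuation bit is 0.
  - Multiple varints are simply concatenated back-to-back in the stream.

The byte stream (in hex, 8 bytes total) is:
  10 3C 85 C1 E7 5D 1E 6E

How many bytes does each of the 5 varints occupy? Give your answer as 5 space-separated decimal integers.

Answer: 1 1 4 1 1

Derivation:
  byte[0]=0x10 cont=0 payload=0x10=16: acc |= 16<<0 -> acc=16 shift=7 [end]
Varint 1: bytes[0:1] = 10 -> value 16 (1 byte(s))
  byte[1]=0x3C cont=0 payload=0x3C=60: acc |= 60<<0 -> acc=60 shift=7 [end]
Varint 2: bytes[1:2] = 3C -> value 60 (1 byte(s))
  byte[2]=0x85 cont=1 payload=0x05=5: acc |= 5<<0 -> acc=5 shift=7
  byte[3]=0xC1 cont=1 payload=0x41=65: acc |= 65<<7 -> acc=8325 shift=14
  byte[4]=0xE7 cont=1 payload=0x67=103: acc |= 103<<14 -> acc=1695877 shift=21
  byte[5]=0x5D cont=0 payload=0x5D=93: acc |= 93<<21 -> acc=196731013 shift=28 [end]
Varint 3: bytes[2:6] = 85 C1 E7 5D -> value 196731013 (4 byte(s))
  byte[6]=0x1E cont=0 payload=0x1E=30: acc |= 30<<0 -> acc=30 shift=7 [end]
Varint 4: bytes[6:7] = 1E -> value 30 (1 byte(s))
  byte[7]=0x6E cont=0 payload=0x6E=110: acc |= 110<<0 -> acc=110 shift=7 [end]
Varint 5: bytes[7:8] = 6E -> value 110 (1 byte(s))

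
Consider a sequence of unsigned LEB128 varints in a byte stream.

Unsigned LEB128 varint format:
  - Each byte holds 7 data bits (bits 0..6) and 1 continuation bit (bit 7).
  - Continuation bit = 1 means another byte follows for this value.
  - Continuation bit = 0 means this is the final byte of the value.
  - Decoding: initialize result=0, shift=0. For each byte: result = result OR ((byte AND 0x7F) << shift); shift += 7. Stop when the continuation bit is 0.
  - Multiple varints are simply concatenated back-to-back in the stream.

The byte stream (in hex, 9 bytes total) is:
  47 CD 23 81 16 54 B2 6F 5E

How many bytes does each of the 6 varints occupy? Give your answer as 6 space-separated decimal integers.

Answer: 1 2 2 1 2 1

Derivation:
  byte[0]=0x47 cont=0 payload=0x47=71: acc |= 71<<0 -> acc=71 shift=7 [end]
Varint 1: bytes[0:1] = 47 -> value 71 (1 byte(s))
  byte[1]=0xCD cont=1 payload=0x4D=77: acc |= 77<<0 -> acc=77 shift=7
  byte[2]=0x23 cont=0 payload=0x23=35: acc |= 35<<7 -> acc=4557 shift=14 [end]
Varint 2: bytes[1:3] = CD 23 -> value 4557 (2 byte(s))
  byte[3]=0x81 cont=1 payload=0x01=1: acc |= 1<<0 -> acc=1 shift=7
  byte[4]=0x16 cont=0 payload=0x16=22: acc |= 22<<7 -> acc=2817 shift=14 [end]
Varint 3: bytes[3:5] = 81 16 -> value 2817 (2 byte(s))
  byte[5]=0x54 cont=0 payload=0x54=84: acc |= 84<<0 -> acc=84 shift=7 [end]
Varint 4: bytes[5:6] = 54 -> value 84 (1 byte(s))
  byte[6]=0xB2 cont=1 payload=0x32=50: acc |= 50<<0 -> acc=50 shift=7
  byte[7]=0x6F cont=0 payload=0x6F=111: acc |= 111<<7 -> acc=14258 shift=14 [end]
Varint 5: bytes[6:8] = B2 6F -> value 14258 (2 byte(s))
  byte[8]=0x5E cont=0 payload=0x5E=94: acc |= 94<<0 -> acc=94 shift=7 [end]
Varint 6: bytes[8:9] = 5E -> value 94 (1 byte(s))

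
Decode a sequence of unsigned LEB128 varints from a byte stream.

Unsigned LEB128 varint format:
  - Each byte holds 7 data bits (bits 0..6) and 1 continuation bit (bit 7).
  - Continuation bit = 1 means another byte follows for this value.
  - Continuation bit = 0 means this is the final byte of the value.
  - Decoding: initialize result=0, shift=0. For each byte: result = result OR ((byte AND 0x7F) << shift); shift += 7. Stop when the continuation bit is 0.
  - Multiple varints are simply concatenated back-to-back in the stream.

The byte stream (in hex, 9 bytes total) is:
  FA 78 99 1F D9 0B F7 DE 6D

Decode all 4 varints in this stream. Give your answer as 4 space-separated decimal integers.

Answer: 15482 3993 1497 1798007

Derivation:
  byte[0]=0xFA cont=1 payload=0x7A=122: acc |= 122<<0 -> acc=122 shift=7
  byte[1]=0x78 cont=0 payload=0x78=120: acc |= 120<<7 -> acc=15482 shift=14 [end]
Varint 1: bytes[0:2] = FA 78 -> value 15482 (2 byte(s))
  byte[2]=0x99 cont=1 payload=0x19=25: acc |= 25<<0 -> acc=25 shift=7
  byte[3]=0x1F cont=0 payload=0x1F=31: acc |= 31<<7 -> acc=3993 shift=14 [end]
Varint 2: bytes[2:4] = 99 1F -> value 3993 (2 byte(s))
  byte[4]=0xD9 cont=1 payload=0x59=89: acc |= 89<<0 -> acc=89 shift=7
  byte[5]=0x0B cont=0 payload=0x0B=11: acc |= 11<<7 -> acc=1497 shift=14 [end]
Varint 3: bytes[4:6] = D9 0B -> value 1497 (2 byte(s))
  byte[6]=0xF7 cont=1 payload=0x77=119: acc |= 119<<0 -> acc=119 shift=7
  byte[7]=0xDE cont=1 payload=0x5E=94: acc |= 94<<7 -> acc=12151 shift=14
  byte[8]=0x6D cont=0 payload=0x6D=109: acc |= 109<<14 -> acc=1798007 shift=21 [end]
Varint 4: bytes[6:9] = F7 DE 6D -> value 1798007 (3 byte(s))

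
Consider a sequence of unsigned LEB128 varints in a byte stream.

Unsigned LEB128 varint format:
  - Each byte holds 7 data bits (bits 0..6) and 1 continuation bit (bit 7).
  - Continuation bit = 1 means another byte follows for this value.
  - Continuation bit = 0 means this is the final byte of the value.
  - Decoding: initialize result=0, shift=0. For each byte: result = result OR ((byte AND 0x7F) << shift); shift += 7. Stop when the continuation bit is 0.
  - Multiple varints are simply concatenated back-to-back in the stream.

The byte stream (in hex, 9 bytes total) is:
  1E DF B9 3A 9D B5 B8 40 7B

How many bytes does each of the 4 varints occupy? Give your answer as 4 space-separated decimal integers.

Answer: 1 3 4 1

Derivation:
  byte[0]=0x1E cont=0 payload=0x1E=30: acc |= 30<<0 -> acc=30 shift=7 [end]
Varint 1: bytes[0:1] = 1E -> value 30 (1 byte(s))
  byte[1]=0xDF cont=1 payload=0x5F=95: acc |= 95<<0 -> acc=95 shift=7
  byte[2]=0xB9 cont=1 payload=0x39=57: acc |= 57<<7 -> acc=7391 shift=14
  byte[3]=0x3A cont=0 payload=0x3A=58: acc |= 58<<14 -> acc=957663 shift=21 [end]
Varint 2: bytes[1:4] = DF B9 3A -> value 957663 (3 byte(s))
  byte[4]=0x9D cont=1 payload=0x1D=29: acc |= 29<<0 -> acc=29 shift=7
  byte[5]=0xB5 cont=1 payload=0x35=53: acc |= 53<<7 -> acc=6813 shift=14
  byte[6]=0xB8 cont=1 payload=0x38=56: acc |= 56<<14 -> acc=924317 shift=21
  byte[7]=0x40 cont=0 payload=0x40=64: acc |= 64<<21 -> acc=135142045 shift=28 [end]
Varint 3: bytes[4:8] = 9D B5 B8 40 -> value 135142045 (4 byte(s))
  byte[8]=0x7B cont=0 payload=0x7B=123: acc |= 123<<0 -> acc=123 shift=7 [end]
Varint 4: bytes[8:9] = 7B -> value 123 (1 byte(s))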